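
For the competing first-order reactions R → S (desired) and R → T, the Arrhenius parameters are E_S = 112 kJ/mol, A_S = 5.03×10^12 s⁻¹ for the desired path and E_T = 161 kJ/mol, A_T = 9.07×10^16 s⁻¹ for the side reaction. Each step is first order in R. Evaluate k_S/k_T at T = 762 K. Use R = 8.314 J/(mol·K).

0.127

With equal orders, S_{S/T} = k_S/k_T = (A_S/A_T)·exp[(E_T−E_S)/(RT)].
(E_T−E_S)/(RT) = (161−112)×10³/(8.314×762) = 49000/6335 = 7.734.
k_S/k_T = (5.03×10^12/9.07×10^16)·exp(7.734) = 5.546×10^-5 × 2286 = 0.127.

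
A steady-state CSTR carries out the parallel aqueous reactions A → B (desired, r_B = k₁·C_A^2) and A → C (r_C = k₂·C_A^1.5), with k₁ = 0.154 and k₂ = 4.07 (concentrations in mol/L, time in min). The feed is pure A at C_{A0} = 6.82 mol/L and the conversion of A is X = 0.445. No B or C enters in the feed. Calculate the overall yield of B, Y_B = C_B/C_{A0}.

0.0305

Exit C_A = C_{A0}(1−X) = 6.82×0.555 = 3.785 mol/L.
In a CSTR the entire volume is at exit conditions, so r_B = 0.154×3.785^2 = 2.206 and r_C = 4.07×3.785^1.5 = 29.97.
Fraction of consumed A going to B: r_B/(r_B+r_C) = 0.06857.
C_B = 0.06857·C_{A0}·X = 0.06857×6.82×0.445 = 0.208 mol/L; Y_B = C_B/C_{A0} = 0.0305.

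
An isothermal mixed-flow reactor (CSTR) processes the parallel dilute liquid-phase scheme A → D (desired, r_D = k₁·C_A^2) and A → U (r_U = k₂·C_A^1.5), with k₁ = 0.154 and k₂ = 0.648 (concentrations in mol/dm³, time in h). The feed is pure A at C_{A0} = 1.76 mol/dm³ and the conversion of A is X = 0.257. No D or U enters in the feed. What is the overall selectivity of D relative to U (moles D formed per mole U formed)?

Exit C_A = C_{A0}(1−X) = 1.76×0.743 = 1.308 mol/dm³.
Rates in a CSTR are evaluated at the outlet concentration: r_D = 0.154×1.308^2 = 0.2633, r_U = 0.648×1.308^1.5 = 0.9690.
Overall selectivity = C_D/C_U = r_Dτ/(r_Uτ) = r_D/r_U = 0.272.

0.272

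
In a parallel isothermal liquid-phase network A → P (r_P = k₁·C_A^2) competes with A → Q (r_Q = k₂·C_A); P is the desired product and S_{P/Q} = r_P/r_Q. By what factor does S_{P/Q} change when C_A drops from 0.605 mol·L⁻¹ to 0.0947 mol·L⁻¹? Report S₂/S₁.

S_{P/Q} = (k₁/k₂)·C_A, so S₂/S₁ = (C_{A,2}/C_{A,1}).
= 0.0947/0.605 = 0.157.

0.157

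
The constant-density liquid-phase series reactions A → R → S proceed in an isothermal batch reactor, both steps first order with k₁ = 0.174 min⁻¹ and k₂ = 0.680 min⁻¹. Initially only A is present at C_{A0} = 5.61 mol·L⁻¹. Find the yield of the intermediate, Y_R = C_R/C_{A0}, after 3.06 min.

The intermediate concentration in a first-order A→B→C sequence is C_R = k₁C_{A0}(e^(−k₁t) − e^(−k₂t))/(k₂−k₁).
e^(−k₁t) = e^(−0.174×3.06) = e^(−0.5324) = 0.5872; e^(−k₂t) = e^(−2.081) = 0.1248.
C_R = 0.174×5.61/(0.680−0.174) × (0.5872−0.1248) = 1.929×0.4623 = 0.8919 mol·L⁻¹.
Y_R = C_R/C_{A0} = 0.8919/5.61 = 0.159.

0.159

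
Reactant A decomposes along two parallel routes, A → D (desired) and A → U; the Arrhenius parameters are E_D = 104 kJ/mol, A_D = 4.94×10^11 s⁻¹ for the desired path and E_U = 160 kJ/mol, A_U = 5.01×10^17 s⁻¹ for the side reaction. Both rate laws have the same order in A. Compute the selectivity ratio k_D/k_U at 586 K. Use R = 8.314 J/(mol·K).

0.0968

Since both paths have the same order in A, the concentration cancels and S_{D/U} = k_D/k_U = (A_D/A_U)·exp[(E_U−E_D)/(RT)].
(E_U−E_D)/(RT) = (160−104)×10³/(8.314×586) = 56000/4872 = 11.49.
k_D/k_U = (4.94×10^11/5.01×10^17)·exp(11.49) = 9.860×10^-7 × 98149 = 0.0968.
Since E_D < E_U, lowering the temperature improves selectivity toward D.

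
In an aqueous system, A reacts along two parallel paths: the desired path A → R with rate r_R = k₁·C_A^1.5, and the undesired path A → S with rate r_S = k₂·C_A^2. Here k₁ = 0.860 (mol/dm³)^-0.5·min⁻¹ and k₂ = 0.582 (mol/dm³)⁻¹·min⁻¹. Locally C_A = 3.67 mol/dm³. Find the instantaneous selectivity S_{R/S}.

S_{R/S} = r_R/r_S = (k₁·C_A^1.5)/(k₂·C_A^2) = (k₁/k₂)·C_A^-0.5.
= (0.860×3.670^1.5) / (0.582×3.670^2) = 6.046/7.839 = 0.771.
The undesired path is higher order in A, so low C_A (CSTR or dilute feed) favours R.

0.771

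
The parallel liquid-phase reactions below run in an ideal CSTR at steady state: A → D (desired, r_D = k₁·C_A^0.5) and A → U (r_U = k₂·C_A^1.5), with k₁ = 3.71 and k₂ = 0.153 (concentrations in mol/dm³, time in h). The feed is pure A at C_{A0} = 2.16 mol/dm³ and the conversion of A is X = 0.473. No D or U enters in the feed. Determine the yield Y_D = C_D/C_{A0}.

0.452

Exit C_A = C_{A0}(1−X) = 2.16×0.527 = 1.138 mol/dm³.
Rates in a CSTR are evaluated at the outlet concentration: r_D = 3.71×1.138^0.5 = 3.958, r_U = 0.153×1.138^1.5 = 0.1858.
Fraction of consumed A going to D: r_D/(r_D+r_U) = 0.9552.
C_D = 0.9552·C_{A0}·X = 0.9552×2.16×0.473 = 0.976 mol/dm³; Y_D = C_D/C_{A0} = 0.452.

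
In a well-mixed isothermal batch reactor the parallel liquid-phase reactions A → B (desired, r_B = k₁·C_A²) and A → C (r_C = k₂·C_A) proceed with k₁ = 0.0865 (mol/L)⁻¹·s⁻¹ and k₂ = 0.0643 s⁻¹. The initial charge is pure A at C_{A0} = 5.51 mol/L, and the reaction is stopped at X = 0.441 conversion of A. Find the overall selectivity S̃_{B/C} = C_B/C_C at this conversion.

5.64

C_A = C_{A0}(1−X) = 3.080 mol/L.
Along a PFR/batch, dC_C/dC_A = −r_C/(r_B+r_C) = −k₂/(k₂+k₁·C_A).
Integrating from C_{A0} to C_A: C_C = (0.0643/0.0865)·ln[(0.0643+0.0865·5.51)/(0.0643+0.0865·3.08)] = 0.7434·ln(0.5409/0.3307) = 0.3657 mol/L.
Then C_B = (C_{A0}−C_A) − C_C = 2.430 − 0.3657 = 2.064 mol/L.
S̃_{B/C} = C_B/C_C = 2.064/0.3657 = 5.64.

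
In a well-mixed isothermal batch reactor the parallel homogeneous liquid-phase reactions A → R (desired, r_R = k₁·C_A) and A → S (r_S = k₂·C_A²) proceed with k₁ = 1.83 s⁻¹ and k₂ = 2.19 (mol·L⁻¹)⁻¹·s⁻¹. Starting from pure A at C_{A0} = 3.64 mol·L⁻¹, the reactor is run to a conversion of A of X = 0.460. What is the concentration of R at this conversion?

C_A = C_{A0}(1−X) = 1.966 mol·L⁻¹.
Along a PFR/batch, dC_R/dC_A = −r_R/(r_R+r_S) = −k₁/(k₁+k₂·C_A).
Integrating from C_{A0} to C_A: C_R = (1.83/2.19)·ln[(1.83+2.19·3.64)/(1.83+2.19·1.97)] = 0.8356·ln(9.802/6.135) = 0.3916 mol·L⁻¹.

0.392 mol·L⁻¹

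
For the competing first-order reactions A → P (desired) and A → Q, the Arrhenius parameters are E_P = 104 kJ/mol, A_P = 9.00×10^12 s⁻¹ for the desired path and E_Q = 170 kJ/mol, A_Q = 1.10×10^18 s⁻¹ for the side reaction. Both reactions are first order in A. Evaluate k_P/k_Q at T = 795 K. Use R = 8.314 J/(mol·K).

0.178

With equal orders, S_{P/Q} = k_P/k_Q = (A_P/A_Q)·exp[(E_Q−E_P)/(RT)].
(E_Q−E_P)/(RT) = (170−104)×10³/(8.314×795) = 66000/6610 = 9.985.
k_P/k_Q = (9.00×10^12/1.10×10^18)·exp(9.985) = 8.182×10^-6 × 21708 = 0.178.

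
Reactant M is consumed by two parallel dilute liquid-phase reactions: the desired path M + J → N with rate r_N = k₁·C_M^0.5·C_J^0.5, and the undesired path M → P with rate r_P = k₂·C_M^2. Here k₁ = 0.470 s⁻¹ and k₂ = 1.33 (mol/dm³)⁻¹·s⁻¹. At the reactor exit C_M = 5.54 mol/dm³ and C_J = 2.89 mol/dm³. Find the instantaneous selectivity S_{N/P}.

0.0461

S_{N/P} = r_N/r_P = (k₁·C_M^0.5·C_J^0.5)/(k₂·C_M^2) = (k₁/k₂)·C_M^-1.5·C_J^0.5.
= (0.470×5.540^0.5×2.890^0.5) / (1.33×5.540^2) = 1.881/40.82 = 0.0461.
The undesired path is higher order in M, so low C_M (CSTR or dilute feed) favours N.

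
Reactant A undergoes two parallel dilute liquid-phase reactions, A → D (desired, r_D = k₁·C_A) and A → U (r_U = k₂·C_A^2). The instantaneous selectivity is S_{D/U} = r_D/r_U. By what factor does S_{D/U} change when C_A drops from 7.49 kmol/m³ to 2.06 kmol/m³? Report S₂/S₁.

3.64

S_{D/U} = (k₁/k₂)·C_A⁻¹, so S₂/S₁ = (C_{A,2}/C_{A,1})⁻¹.
= 7.49/2.06 = 3.64.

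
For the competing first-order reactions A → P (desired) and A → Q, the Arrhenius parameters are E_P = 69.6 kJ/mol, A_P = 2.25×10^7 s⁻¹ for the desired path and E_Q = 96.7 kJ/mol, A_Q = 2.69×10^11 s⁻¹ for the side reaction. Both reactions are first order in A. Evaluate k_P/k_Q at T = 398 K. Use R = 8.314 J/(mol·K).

Since both paths have the same order in A, the concentration cancels and S_{P/Q} = k_P/k_Q = (A_P/A_Q)·exp[(E_Q−E_P)/(RT)].
(E_Q−E_P)/(RT) = (96.7−69.6)×10³/(8.314×398) = 27100/3309 = 8.190.
k_P/k_Q = (2.25×10^7/2.69×10^11)·exp(8.190) = 8.364×10^-5 × 3604 = 0.301.

0.301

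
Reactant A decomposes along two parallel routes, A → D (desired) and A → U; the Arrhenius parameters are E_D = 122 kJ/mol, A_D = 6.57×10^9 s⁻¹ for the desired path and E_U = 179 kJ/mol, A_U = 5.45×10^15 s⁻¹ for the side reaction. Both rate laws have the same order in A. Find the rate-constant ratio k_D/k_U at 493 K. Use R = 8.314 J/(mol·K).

1.32

With equal orders, S_{D/U} = k_D/k_U = (A_D/A_U)·exp[(E_U−E_D)/(RT)].
(E_U−E_D)/(RT) = (179−122)×10³/(8.314×493) = 57000/4099 = 13.91.
k_D/k_U = (6.57×10^9/5.45×10^15)·exp(13.91) = 1.206×10^-6 × 1.095×10^6 = 1.32.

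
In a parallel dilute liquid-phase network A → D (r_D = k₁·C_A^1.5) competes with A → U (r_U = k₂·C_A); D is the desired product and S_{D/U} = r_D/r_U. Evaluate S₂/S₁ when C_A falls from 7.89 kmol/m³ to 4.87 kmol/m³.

S_{D/U} = (k₁/k₂)·C_A^0.5, so S₂/S₁ = (C_{A,2}/C_{A,1})^0.5.
= (4.87/7.89)^0.5 = (0.6172)^0.5 = 0.786.
Selectivity toward D falls as C_A falls — high-concentration operation is favoured.

0.786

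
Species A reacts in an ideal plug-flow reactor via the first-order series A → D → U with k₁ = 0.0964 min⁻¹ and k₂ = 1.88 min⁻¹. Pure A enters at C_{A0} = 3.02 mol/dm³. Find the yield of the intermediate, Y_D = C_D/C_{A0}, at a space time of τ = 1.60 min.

Solving the coupled first-order balances gives C_D(τ) = [k₁/(k₂−k₁)]·C_{A0}·(e^(−k₁τ) − e^(−k₂τ)).
e^(−k₁τ) = e^(−0.0964×1.60) = e^(−0.1542) = 0.8571; e^(−k₂τ) = e^(−3.008) = 0.04939.
C_D = 0.0964×3.02/(1.88−0.0964) × (0.8571−0.04939) = 0.1632×0.8077 = 0.1318 mol/dm³.
Y_D = C_D/C_{A0} = 0.1318/3.02 = 0.0437.

0.0437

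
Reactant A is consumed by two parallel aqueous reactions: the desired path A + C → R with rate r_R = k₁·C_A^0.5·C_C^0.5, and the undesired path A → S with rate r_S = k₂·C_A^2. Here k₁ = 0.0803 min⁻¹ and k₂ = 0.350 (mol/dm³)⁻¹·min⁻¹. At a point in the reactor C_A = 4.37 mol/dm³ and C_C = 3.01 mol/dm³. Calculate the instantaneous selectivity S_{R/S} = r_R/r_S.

S_{R/S} = r_R/r_S = (k₁·C_A^0.5·C_C^0.5)/(k₂·C_A^2) = (k₁/k₂)·C_A^-1.5·C_C^0.5.
= (0.0803×4.370^0.5×3.010^0.5) / (0.350×4.370^2) = 0.2912/6.684 = 0.0436.

0.0436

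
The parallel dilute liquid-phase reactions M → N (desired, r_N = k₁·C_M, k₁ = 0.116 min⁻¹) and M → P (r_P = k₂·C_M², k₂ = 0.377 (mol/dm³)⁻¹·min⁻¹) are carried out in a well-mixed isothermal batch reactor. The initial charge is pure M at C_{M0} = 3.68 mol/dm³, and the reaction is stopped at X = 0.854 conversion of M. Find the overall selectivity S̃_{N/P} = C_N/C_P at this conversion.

C_M = C_{M0}(1−X) = 0.5373 mol/dm³.
Along a PFR/batch, dC_N/dC_M = −r_N/(r_N+r_P) = −k₁/(k₁+k₂·C_M).
Integrating from C_{M0} to C_M: C_N = (0.116/0.377)·ln[(0.116+0.377·3.68)/(0.116+0.377·0.537)] = 0.3077·ln(1.503/0.3186) = 0.4774 mol/dm³.
C_P = (C_{M0}−C_M)−C_N = 2.665 mol/dm³; S̃_{N/P} = 0.4774/2.665 = 0.179.

0.179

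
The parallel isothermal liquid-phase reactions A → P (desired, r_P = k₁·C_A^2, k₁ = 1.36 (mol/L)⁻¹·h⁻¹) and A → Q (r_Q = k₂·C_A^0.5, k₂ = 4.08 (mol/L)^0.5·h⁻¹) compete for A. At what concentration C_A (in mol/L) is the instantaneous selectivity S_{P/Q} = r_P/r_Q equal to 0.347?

S_{P/Q} = (k₁/k₂)·C_A^1.5 ⇒ C_A = (S·k₂/k₁)^(1/1.5).
= (0.347×4.08/1.36)^(0.6667) = (1.041)^(0.6667) = 1.03 mol/L.

1.03 mol/L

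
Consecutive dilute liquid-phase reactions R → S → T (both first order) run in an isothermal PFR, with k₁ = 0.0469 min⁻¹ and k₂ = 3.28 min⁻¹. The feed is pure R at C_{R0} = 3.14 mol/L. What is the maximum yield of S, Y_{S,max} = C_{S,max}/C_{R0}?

At the optimum, C_{S,max}/C_{R0} = (k₁/k₂)^[k₂/(k₂−k₁)].
= (0.0469/3.28)^(3.28/(3.28−0.0469)) = (0.01430)^(1.015) = 0.01344.

0.0134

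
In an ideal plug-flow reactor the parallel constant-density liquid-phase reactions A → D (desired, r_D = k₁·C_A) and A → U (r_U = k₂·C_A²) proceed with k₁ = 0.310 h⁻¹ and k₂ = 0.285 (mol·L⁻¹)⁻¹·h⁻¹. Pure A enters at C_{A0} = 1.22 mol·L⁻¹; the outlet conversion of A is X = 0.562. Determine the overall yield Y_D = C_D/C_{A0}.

C_A = C_{A0}(1−X) = 0.5344 mol·L⁻¹.
Along a PFR/batch, dC_D/dC_A = −r_D/(r_D+r_U) = −k₁/(k₁+k₂·C_A).
Integrating from C_{A0} to C_A: C_D = (0.310/0.285)·ln[(0.310+0.285·1.22)/(0.310+0.285·0.534)] = 1.088·ln(0.6577/0.4623) = 0.3835 mol·L⁻¹.
Y_D = C_D/C_{A0} = 0.3835/1.22 = 0.314.

0.314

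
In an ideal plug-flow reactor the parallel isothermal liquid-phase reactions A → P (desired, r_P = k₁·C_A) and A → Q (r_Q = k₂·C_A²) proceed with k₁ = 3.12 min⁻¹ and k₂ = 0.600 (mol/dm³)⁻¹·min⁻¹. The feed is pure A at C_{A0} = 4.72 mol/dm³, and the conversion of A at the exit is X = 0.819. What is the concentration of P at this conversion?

2.57 mol/dm³

C_A = C_{A0}(1−X) = 0.8543 mol/dm³.
Along a PFR/batch, dC_P/dC_A = −r_P/(r_P+r_Q) = −k₁/(k₁+k₂·C_A).
Integrating from C_{A0} to C_A: C_P = (3.12/0.600)·ln[(3.12+0.600·4.72)/(3.12+0.600·0.854)] = 5.200·ln(5.952/3.633) = 2.568 mol/dm³.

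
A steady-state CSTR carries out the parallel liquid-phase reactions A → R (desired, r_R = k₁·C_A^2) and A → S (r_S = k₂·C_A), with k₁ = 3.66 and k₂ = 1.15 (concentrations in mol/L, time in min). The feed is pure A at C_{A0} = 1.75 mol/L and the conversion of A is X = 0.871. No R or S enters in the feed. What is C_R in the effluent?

Exit C_A = C_{A0}(1−X) = 1.75×0.129 = 0.2258 mol/L.
Rates in a CSTR are evaluated at the outlet concentration: r_R = 3.66×0.2258^2 = 0.1865, r_S = 1.15×0.2258 = 0.2596.
Fraction of consumed A going to R: r_R/(r_R+r_S) = 0.4181.
C_R = 0.4181·C_{A0}·X = 0.4181×1.75×0.871 = 0.637 mol/L.

0.637 mol/L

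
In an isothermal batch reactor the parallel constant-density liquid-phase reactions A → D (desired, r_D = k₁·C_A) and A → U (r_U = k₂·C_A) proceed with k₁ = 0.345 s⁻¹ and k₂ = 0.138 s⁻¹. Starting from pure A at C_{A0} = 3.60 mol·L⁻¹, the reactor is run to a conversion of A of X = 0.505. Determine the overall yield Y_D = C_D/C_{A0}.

C_A = C_{A0}(1−X) = 1.782 mol·L⁻¹.
Both paths are first order in A, so the instantaneous fraction to D is constant: dC_D/d(−C_A) = k₁/(k₁+k₂) = 0.7143.
C_D = 0.7143·(C_{A0}−C_A) = 0.7143×1.818 = 1.30 mol·L⁻¹.
Y_D = C_D/C_{A0} = 1.299/3.60 = 0.361.

0.361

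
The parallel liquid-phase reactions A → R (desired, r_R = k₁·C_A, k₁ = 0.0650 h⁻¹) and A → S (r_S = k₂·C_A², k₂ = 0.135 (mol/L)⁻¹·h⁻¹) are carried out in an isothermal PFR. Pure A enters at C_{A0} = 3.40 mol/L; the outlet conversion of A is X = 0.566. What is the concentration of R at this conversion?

0.330 mol/L

C_A = C_{A0}(1−X) = 1.476 mol/L.
Along a PFR/batch, dC_R/dC_A = −r_R/(r_R+r_S) = −k₁/(k₁+k₂·C_A).
Integrating from C_{A0} to C_A: C_R = (0.0650/0.135)·ln[(0.0650+0.135·3.40)/(0.0650+0.135·1.48)] = 0.4815·ln(0.5240/0.2642) = 0.3297 mol/L.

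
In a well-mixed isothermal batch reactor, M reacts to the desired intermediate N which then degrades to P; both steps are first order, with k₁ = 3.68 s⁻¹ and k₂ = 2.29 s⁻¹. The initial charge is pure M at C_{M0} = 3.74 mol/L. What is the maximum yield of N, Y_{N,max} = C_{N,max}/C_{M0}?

At the optimum, C_{N,max}/C_{M0} = (k₁/k₂)^[k₂/(k₂−k₁)].
= (3.68/2.29)^(2.29/(2.29−3.68)) = (1.607)^(-1.647) = 0.4577.

0.458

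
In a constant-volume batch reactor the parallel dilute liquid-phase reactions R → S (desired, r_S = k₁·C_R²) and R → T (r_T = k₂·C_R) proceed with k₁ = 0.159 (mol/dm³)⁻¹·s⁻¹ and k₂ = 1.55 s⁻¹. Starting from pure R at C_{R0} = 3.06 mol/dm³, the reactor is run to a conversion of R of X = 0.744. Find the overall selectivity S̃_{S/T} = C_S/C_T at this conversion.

0.193

C_R = C_{R0}(1−X) = 0.7834 mol/dm³.
Along a PFR/batch, dC_T/dC_R = −r_T/(r_S+r_T) = −k₂/(k₂+k₁·C_R).
Integrating from C_{R0} to C_R: C_T = (1.55/0.159)·ln[(1.55+0.159·3.06)/(1.55+0.159·0.783)] = 9.748·ln(2.037/1.675) = 1.908 mol/dm³.
Then C_S = (C_{R0}−C_R) − C_T = 2.277 − 1.908 = 0.3688 mol/dm³.
S̃_{S/T} = C_S/C_T = 0.3688/1.908 = 0.193.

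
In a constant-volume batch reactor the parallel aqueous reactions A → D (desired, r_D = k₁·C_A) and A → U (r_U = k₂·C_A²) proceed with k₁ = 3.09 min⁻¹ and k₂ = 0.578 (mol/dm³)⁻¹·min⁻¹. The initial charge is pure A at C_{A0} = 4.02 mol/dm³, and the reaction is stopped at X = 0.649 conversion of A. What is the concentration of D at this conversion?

C_A = C_{A0}(1−X) = 1.411 mol/dm³.
Along a PFR/batch, dC_D/dC_A = −r_D/(r_D+r_U) = −k₁/(k₁+k₂·C_A).
Integrating from C_{A0} to C_A: C_D = (3.09/0.578)·ln[(3.09+0.578·4.02)/(3.09+0.578·1.41)] = 5.346·ln(5.414/3.906) = 1.745 mol/dm³.

1.75 mol/dm³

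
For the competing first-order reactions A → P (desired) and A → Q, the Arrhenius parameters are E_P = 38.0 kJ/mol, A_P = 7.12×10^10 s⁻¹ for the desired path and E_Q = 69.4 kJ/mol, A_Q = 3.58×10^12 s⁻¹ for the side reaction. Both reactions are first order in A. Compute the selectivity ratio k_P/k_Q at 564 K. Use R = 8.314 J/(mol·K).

Since both paths have the same order in A, the concentration cancels and S_{P/Q} = k_P/k_Q = (A_P/A_Q)·exp[(E_Q−E_P)/(RT)].
(E_Q−E_P)/(RT) = (69.4−38.0)×10³/(8.314×564) = 31400/4689 = 6.696.
k_P/k_Q = (7.12×10^10/3.58×10^12)·exp(6.696) = 0.01989 × 809.5 = 16.1.

16.1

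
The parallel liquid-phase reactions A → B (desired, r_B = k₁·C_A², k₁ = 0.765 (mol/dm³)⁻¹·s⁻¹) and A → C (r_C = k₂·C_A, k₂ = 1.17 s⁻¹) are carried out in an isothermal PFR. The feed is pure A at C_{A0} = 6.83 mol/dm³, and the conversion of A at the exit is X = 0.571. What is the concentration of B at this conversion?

2.94 mol/dm³

C_A = C_{A0}(1−X) = 2.930 mol/dm³.
Along a PFR/batch, dC_C/dC_A = −r_C/(r_B+r_C) = −k₂/(k₂+k₁·C_A).
Integrating from C_{A0} to C_A: C_C = (1.17/0.765)·ln[(1.17+0.765·6.83)/(1.17+0.765·2.93)] = 1.529·ln(6.395/3.412) = 0.9610 mol/dm³.
Then C_B = (C_{A0}−C_A) − C_C = 3.900 − 0.9610 = 2.939 mol/dm³.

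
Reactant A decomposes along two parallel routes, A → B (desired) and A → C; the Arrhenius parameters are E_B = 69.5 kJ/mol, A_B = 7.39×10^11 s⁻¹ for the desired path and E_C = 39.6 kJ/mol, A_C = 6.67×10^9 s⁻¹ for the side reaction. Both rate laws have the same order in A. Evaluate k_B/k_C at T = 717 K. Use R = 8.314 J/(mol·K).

0.735

Since both paths have the same order in A, the concentration cancels and S_{B/C} = k_B/k_C = (A_B/A_C)·exp[(E_C−E_B)/(RT)].
(E_C−E_B)/(RT) = (39.6−69.5)×10³/(8.314×717) = -29900/5961 = -5.016.
k_B/k_C = (7.39×10^11/6.67×10^9)·exp(-5.016) = 110.8 × 0.006632 = 0.735.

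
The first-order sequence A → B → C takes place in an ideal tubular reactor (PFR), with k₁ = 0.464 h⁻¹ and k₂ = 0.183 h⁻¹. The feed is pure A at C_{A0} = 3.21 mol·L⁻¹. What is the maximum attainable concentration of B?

At the optimum, C_{B,max}/C_{A0} = (k₁/k₂)^[k₂/(k₂−k₁)].
= (0.464/0.183)^(0.183/(0.183−0.464)) = (2.536)^(-0.6512) = 0.5456.
C_{B,max} = 0.5456×3.21 = 1.75 mol·L⁻¹.

1.75 mol·L⁻¹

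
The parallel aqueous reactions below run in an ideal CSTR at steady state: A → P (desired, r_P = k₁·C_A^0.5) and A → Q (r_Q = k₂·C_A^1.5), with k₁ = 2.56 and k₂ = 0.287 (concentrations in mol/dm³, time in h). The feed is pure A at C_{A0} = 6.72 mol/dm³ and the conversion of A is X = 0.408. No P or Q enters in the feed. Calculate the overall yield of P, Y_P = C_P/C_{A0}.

Exit C_A = C_{A0}(1−X) = 6.72×0.592 = 3.978 mol/dm³.
A CSTR operates uniformly at the exit composition, giving r_P = 5.106 and r_Q = 2.277 (each k·C_A^n at C_A = 3.978).
Fraction of consumed A going to P: r_P/(r_P+r_Q) = 0.6916.
C_P = 0.6916·C_{A0}·X = 0.6916×6.72×0.408 = 1.90 mol/dm³; Y_P = C_P/C_{A0} = 0.282.

0.282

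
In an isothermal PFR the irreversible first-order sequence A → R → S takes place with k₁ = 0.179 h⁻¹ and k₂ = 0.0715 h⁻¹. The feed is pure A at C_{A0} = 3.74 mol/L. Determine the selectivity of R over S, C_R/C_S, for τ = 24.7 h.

0.366

Solving the coupled first-order balances gives C_R(τ) = [k₁/(k₂−k₁)]·C_{A0}·(e^(−k₁τ) − e^(−k₂τ)).
e^(−k₁τ) = e^(−0.179×24.7) = e^(−4.421) = 0.01202; e^(−k₂τ) = e^(−1.766) = 0.1710.
C_R = 0.179×3.74/(0.0715−0.179) × (0.01202−0.1710) = (-6.228)×(-0.1590) = 0.9901 mol/L.
C_A = C_{A0}e^(−k₁τ) = 0.04495 mol/L, so C_S = C_{A0}−C_A−C_R = 2.705 mol/L; C_R/C_S = 0.366.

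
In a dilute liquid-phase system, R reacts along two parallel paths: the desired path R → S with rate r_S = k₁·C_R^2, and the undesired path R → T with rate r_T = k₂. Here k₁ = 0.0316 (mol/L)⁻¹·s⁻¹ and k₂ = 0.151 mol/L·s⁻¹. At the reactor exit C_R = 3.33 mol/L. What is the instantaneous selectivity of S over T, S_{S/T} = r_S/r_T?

2.32

S_{S/T} = r_S/r_T = (k₁·C_R^2)/(k₂) = (k₁/k₂)·C_R^2.
= (0.0316×3.330^2) / (0.151) = 0.3504/0.1510 = 2.32.
Since the desired path is higher order in R, keeping C_R high (PFR or concentrated feed) favours S.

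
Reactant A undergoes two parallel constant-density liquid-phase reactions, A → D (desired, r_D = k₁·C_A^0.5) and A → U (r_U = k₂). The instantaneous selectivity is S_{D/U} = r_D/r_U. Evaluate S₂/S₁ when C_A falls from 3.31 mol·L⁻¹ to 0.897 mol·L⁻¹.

0.521

S_{D/U} = (k₁/k₂)·C_A^0.5, so S₂/S₁ = (C_{A,2}/C_{A,1})^0.5.
= (0.897/3.31)^0.5 = (0.2710)^0.5 = 0.521.
Selectivity toward D falls as C_A falls — high-concentration operation is favoured.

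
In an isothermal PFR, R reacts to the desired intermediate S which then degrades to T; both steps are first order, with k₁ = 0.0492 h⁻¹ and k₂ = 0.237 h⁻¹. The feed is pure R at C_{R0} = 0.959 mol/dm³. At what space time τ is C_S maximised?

The intermediate peaks when r₁ = r₂, i.e. k₁e^(−k₁τ) = k₂e^(−k₂τ), giving τ_opt = ln(k₂/k₁)/(k₂−k₁).
= ln(0.237/0.0492)/(0.237−0.0492) = ln(4.817)/0.1878 = 1.572/0.1878 = 8.37 h.

8.37 h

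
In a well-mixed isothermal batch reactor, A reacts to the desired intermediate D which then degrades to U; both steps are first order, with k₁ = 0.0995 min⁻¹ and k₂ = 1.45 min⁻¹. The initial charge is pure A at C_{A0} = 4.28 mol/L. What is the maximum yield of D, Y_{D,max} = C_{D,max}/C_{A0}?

0.0563

For a first-order series the maximum intermediate yield is C_{D,max}/C_{A0} = (k₁/k₂)^[k₂/(k₂−k₁)].
= (0.0995/1.45)^(1.45/(1.45−0.0995)) = (0.06862)^(1.074) = 0.05633.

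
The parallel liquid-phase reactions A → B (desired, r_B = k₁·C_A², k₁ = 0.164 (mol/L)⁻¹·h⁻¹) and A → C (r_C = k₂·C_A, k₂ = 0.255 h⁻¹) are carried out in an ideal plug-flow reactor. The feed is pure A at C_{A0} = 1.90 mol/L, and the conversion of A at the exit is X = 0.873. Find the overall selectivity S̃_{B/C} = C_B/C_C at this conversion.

C_A = C_{A0}(1−X) = 0.2413 mol/L.
Along a PFR/batch, dC_C/dC_A = −r_C/(r_B+r_C) = −k₂/(k₂+k₁·C_A).
Integrating from C_{A0} to C_A: C_C = (0.255/0.164)·ln[(0.255+0.164·1.90)/(0.255+0.164·0.241)] = 1.555·ln(0.5666/0.2946) = 1.017 mol/L.
Then C_B = (C_{A0}−C_A) − C_C = 1.659 − 1.017 = 0.6416 mol/L.
S̃_{B/C} = C_B/C_C = 0.6416/1.017 = 0.631.

0.631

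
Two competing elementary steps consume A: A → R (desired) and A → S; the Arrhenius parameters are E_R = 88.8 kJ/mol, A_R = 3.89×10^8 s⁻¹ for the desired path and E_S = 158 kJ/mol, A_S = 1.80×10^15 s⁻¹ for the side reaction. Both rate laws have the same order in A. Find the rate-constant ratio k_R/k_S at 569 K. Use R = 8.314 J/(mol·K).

Since both paths have the same order in A, the concentration cancels and S_{R/S} = k_R/k_S = (A_R/A_S)·exp[(E_S−E_R)/(RT)].
(E_S−E_R)/(RT) = (158−88.8)×10³/(8.314×569) = 69200/4731 = 14.63.
k_R/k_S = (3.89×10^8/1.80×10^15)·exp(14.63) = 2.161×10^-7 × 2.253×10^6 = 0.487.
Since E_R < E_S, lowering the temperature improves selectivity toward R.

0.487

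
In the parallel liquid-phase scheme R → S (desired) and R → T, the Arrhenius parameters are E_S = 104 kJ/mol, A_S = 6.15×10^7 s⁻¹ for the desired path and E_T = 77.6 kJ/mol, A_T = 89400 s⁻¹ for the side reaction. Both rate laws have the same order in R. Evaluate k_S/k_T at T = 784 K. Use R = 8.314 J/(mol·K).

With equal orders, S_{S/T} = k_S/k_T = (A_S/A_T)·exp[(E_T−E_S)/(RT)].
(E_T−E_S)/(RT) = (77.6−104)×10³/(8.314×784) = -26400/6518 = -4.050.
k_S/k_T = (6.15×10^7/89400)·exp(-4.050) = 687.9 × 0.01742 = 12.0.

12.0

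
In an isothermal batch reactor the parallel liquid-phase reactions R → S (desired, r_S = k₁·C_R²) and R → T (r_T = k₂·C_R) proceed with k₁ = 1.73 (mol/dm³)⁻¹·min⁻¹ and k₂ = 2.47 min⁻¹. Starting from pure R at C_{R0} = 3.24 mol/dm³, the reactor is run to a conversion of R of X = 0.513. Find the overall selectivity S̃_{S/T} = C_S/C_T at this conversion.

1.64

C_R = C_{R0}(1−X) = 1.578 mol/dm³.
Along a PFR/batch, dC_T/dC_R = −r_T/(r_S+r_T) = −k₂/(k₂+k₁·C_R).
Integrating from C_{R0} to C_R: C_T = (2.47/1.73)·ln[(2.47+1.73·3.24)/(2.47+1.73·1.58)] = 1.428·ln(8.075/5.200) = 0.6285 mol/dm³.
Then C_S = (C_{R0}−C_R) − C_T = 1.662 − 0.6285 = 1.034 mol/dm³.
S̃_{S/T} = C_S/C_T = 1.034/0.6285 = 1.64.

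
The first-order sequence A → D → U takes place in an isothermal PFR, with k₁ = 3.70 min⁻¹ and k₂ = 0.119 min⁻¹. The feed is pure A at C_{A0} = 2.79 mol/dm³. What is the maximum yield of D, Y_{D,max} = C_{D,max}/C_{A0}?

0.892

Evaluating C_D at τ_opt = ln(k₂/k₁)/(k₂−k₁) gives C_{D,max}/C_{A0} = (k₁/k₂)^[k₂/(k₂−k₁)].
= (3.70/0.119)^(0.119/(0.119−3.70)) = (31.09)^(-0.03323) = 0.8921.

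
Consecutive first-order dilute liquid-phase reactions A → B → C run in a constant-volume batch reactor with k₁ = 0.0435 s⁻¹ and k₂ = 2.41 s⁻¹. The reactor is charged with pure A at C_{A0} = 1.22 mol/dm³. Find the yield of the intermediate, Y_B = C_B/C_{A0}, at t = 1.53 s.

0.0167

Solving the coupled first-order balances gives C_B(t) = [k₁/(k₂−k₁)]·C_{A0}·(e^(−k₁t) − e^(−k₂t)).
e^(−k₁t) = e^(−0.0435×1.53) = e^(−0.06656) = 0.9356; e^(−k₂t) = e^(−3.687) = 0.02504.
C_B = 0.0435×1.22/(2.41−0.0435) × (0.9356−0.02504) = 0.02243×0.9106 = 0.02042 mol/dm³.
Y_B = C_B/C_{A0} = 0.02042/1.22 = 0.0167.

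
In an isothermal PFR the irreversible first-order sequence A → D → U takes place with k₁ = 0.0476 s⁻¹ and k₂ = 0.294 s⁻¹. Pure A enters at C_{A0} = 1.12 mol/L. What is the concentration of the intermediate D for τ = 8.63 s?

For first-order series with pure A initially, C_D(τ) = k₁C_{A0}/(k₂−k₁)·(e^(−k₁τ) − e^(−k₂τ)).
e^(−k₁τ) = e^(−0.0476×8.63) = e^(−0.4108) = 0.6631; e^(−k₂τ) = e^(−2.537) = 0.07909.
C_D = 0.0476×1.12/(0.294−0.0476) × (0.6631−0.07909) = 0.2164×0.5840 = 0.1264 mol/L.

0.126 mol/L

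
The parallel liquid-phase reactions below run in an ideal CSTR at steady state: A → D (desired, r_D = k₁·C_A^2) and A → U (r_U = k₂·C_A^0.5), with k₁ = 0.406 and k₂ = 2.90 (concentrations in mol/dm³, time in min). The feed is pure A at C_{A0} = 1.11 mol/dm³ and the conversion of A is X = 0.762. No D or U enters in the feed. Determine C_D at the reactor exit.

0.0158 mol/dm³

Exit C_A = C_{A0}(1−X) = 1.11×0.238 = 0.2642 mol/dm³.
In a CSTR the entire volume is at exit conditions, so r_D = 0.406×0.2642^2 = 0.02834 and r_U = 2.90×0.2642^0.5 = 1.491.
Fraction of consumed A going to D: r_D/(r_D+r_U) = 0.01866.
C_D = 0.01866·C_{A0}·X = 0.01866×1.11×0.762 = 0.0158 mol/dm³.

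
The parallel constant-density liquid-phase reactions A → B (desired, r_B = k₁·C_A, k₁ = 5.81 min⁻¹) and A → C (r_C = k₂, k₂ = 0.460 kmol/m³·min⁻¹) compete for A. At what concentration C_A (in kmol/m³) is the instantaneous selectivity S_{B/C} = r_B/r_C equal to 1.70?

0.135 kmol/m³

S_{B/C} = (k₁/k₂)·C_A ⇒ C_A = S·k₂/k₁.
= 1.70×0.460/5.81 = 0.135 kmol/m³.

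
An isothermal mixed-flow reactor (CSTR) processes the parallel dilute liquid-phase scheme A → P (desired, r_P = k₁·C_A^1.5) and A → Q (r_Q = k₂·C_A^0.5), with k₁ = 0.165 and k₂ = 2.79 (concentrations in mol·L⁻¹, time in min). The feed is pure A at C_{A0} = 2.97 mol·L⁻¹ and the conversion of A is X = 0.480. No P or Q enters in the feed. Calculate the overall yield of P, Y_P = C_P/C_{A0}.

Exit C_A = C_{A0}(1−X) = 2.97×0.520 = 1.544 mol·L⁻¹.
In a CSTR the entire volume is at exit conditions, so r_P = 0.165×1.544^1.5 = 0.3167 and r_Q = 2.79×1.544^0.5 = 3.467.
Fraction of consumed A going to P: r_P/(r_P+r_Q) = 0.08369.
C_P = 0.08369·C_{A0}·X = 0.08369×2.97×0.480 = 0.119 mol·L⁻¹; Y_P = C_P/C_{A0} = 0.0402.

0.0402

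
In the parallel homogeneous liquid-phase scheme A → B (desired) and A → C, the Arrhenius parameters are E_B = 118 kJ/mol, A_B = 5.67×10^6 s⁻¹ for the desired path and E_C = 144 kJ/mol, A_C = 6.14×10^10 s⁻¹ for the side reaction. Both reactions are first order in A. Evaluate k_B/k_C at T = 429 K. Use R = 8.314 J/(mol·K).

0.135

With equal orders, S_{B/C} = k_B/k_C = (A_B/A_C)·exp[(E_C−E_B)/(RT)].
(E_C−E_B)/(RT) = (144−118)×10³/(8.314×429) = 26000/3567 = 7.290.
k_B/k_C = (5.67×10^6/6.14×10^10)·exp(7.290) = 9.235×10^-5 × 1465 = 0.135.
Since E_B < E_C, lowering the temperature improves selectivity toward B.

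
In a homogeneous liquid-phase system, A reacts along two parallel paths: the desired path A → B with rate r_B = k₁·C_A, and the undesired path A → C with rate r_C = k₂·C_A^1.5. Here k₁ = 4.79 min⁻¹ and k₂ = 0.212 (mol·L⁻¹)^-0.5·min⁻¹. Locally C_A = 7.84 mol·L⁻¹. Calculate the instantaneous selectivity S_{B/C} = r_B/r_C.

8.07

S_{B/C} = r_B/r_C = (k₁·C_A)/(k₂·C_A^1.5) = (k₁/k₂)·C_A^-0.5.
= (4.79×7.840) / (0.212×7.840^1.5) = 37.55/4.654 = 8.07.
The undesired path is higher order in A, so low C_A (CSTR or dilute feed) favours B.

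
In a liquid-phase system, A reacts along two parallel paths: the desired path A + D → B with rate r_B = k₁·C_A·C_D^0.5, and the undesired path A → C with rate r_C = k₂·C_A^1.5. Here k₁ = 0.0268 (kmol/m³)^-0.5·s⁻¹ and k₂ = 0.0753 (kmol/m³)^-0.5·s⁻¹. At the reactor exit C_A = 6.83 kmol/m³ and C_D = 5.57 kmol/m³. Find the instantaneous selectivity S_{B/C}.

0.321

S_{B/C} = r_B/r_C = (k₁·C_A·C_D^0.5)/(k₂·C_A^1.5) = (k₁/k₂)·C_A^-0.5·C_D^0.5.
= (0.0268×6.830×5.570^0.5) / (0.0753×6.830^1.5) = 0.4320/1.344 = 0.321.
The undesired path is higher order in A, so low C_A (CSTR or dilute feed) favours B.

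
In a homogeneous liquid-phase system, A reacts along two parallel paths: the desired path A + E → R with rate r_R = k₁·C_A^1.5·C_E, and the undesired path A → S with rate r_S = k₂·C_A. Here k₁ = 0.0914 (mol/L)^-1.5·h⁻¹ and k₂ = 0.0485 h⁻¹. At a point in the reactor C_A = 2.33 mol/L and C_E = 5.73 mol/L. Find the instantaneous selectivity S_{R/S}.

S_{R/S} = r_R/r_S = (k₁·C_A^1.5·C_E)/(k₂·C_A) = (k₁/k₂)·C_A^0.5·C_E.
= (0.0914×2.330^1.5×5.730) / (0.0485×2.330) = 1.863/0.1130 = 16.5.
Since the desired path is higher order in A, keeping C_A high (PFR or concentrated feed) favours R.

16.5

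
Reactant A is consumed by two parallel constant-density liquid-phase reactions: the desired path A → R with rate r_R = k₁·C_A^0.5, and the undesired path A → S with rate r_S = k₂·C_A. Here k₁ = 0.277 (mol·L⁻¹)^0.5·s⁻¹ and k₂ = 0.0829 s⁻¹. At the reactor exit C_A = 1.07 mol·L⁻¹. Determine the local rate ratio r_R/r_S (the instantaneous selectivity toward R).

3.23

S_{R/S} = r_R/r_S = (k₁·C_A^0.5)/(k₂·C_A) = (k₁/k₂)·C_A^-0.5.
= (0.277×1.070^0.5) / (0.0829×1.070) = 0.2865/0.08870 = 3.23.
The undesired path is higher order in A, so low C_A (CSTR or dilute feed) favours R.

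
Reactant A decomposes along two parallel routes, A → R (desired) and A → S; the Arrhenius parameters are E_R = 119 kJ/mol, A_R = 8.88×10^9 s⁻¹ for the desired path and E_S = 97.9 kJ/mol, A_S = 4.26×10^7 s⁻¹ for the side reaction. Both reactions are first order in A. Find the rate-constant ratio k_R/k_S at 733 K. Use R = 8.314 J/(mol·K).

6.54

k_R/k_S = (A_R/A_S)·exp[−(E_R−E_S)/(RT)] = (A_R/A_S)·exp[(E_S−E_R)/(RT)].
(E_S−E_R)/(RT) = (97.9−119)×10³/(8.314×733) = -21100/6094 = -3.462.
k_R/k_S = (8.88×10^9/4.26×10^7)·exp(-3.462) = 208.5 × 0.03136 = 6.54.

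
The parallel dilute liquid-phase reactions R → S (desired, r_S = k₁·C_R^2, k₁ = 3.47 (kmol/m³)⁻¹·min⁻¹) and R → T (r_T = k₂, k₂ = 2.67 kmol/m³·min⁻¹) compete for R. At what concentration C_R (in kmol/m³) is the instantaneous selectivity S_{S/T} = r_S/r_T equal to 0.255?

S_{S/T} = (k₁/k₂)·C_R^2 ⇒ C_R = (S·k₂/k₁)^(0.5).
= (0.255×2.67/3.47)^(0.5) = (0.1962)^(0.5) = 0.443 kmol/m³.

0.443 kmol/m³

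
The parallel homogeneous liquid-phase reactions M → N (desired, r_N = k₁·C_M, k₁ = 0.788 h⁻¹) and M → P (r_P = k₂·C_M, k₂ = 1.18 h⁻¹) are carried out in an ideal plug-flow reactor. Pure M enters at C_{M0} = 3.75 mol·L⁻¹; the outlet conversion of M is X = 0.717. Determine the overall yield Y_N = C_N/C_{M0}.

0.287

C_M = C_{M0}(1−X) = 1.061 mol·L⁻¹.
Both paths are first order in M, so the instantaneous fraction to N is constant: dC_N/d(−C_M) = k₁/(k₁+k₂) = 0.4004.
C_N = 0.4004·(C_{M0}−C_M) = 0.4004×2.689 = 1.08 mol·L⁻¹.
Y_N = C_N/C_{M0} = 1.077/3.75 = 0.287.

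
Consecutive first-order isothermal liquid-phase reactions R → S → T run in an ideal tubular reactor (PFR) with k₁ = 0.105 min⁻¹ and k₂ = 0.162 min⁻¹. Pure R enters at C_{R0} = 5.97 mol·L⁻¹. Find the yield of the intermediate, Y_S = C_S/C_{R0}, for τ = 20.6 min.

0.146

For first-order series with pure R initially, C_S(τ) = k₁C_{R0}/(k₂−k₁)·(e^(−k₁τ) − e^(−k₂τ)).
e^(−k₁τ) = e^(−0.105×20.6) = e^(−2.163) = 0.1150; e^(−k₂τ) = e^(−3.337) = 0.03554.
C_S = 0.105×5.97/(0.162−0.105) × (0.1150−0.03554) = 11.00×0.07944 = 0.8737 mol·L⁻¹.
Y_S = C_S/C_{R0} = 0.8737/5.97 = 0.146.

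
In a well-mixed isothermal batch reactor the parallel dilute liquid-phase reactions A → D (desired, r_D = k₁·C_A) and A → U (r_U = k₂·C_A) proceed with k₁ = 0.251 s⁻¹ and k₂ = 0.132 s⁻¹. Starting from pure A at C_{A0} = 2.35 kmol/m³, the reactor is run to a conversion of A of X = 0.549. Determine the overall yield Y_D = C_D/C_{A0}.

0.360

C_A = C_{A0}(1−X) = 1.060 kmol/m³.
Both paths are first order in A, so the instantaneous fraction to D is constant: dC_D/d(−C_A) = k₁/(k₁+k₂) = 0.6554.
C_D = 0.6554·(C_{A0}−C_A) = 0.6554×1.290 = 0.846 kmol/m³.
Y_D = C_D/C_{A0} = 0.8455/2.35 = 0.360.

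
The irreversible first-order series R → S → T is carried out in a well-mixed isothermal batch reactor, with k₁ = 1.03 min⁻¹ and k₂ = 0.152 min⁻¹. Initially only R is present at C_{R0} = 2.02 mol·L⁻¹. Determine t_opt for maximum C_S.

The intermediate peaks when r₁ = r₂, i.e. k₁e^(−k₁t) = k₂e^(−k₂t), giving t_opt = ln(k₂/k₁)/(k₂−k₁).
= ln(0.152/1.03)/(0.152−1.03) = ln(0.1476)/-0.8780 = -1.913/-0.8780 = 2.18 min.

2.18 min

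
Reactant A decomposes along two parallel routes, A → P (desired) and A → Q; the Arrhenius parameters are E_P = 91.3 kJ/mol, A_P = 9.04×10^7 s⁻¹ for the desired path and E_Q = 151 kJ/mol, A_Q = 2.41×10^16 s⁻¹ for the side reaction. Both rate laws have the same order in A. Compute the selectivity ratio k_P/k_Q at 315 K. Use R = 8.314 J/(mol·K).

29.8

Since both paths have the same order in A, the concentration cancels and S_{P/Q} = k_P/k_Q = (A_P/A_Q)·exp[(E_Q−E_P)/(RT)].
(E_Q−E_P)/(RT) = (151−91.3)×10³/(8.314×315) = 59700/2619 = 22.80.
k_P/k_Q = (9.04×10^7/2.41×10^16)·exp(22.80) = 3.751×10^-9 × 7.944×10^9 = 29.8.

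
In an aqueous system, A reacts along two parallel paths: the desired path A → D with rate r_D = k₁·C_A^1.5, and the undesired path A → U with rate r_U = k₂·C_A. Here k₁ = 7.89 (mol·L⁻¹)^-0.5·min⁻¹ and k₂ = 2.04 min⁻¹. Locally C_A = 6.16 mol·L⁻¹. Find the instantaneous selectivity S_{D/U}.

S_{D/U} = r_D/r_U = (k₁·C_A^1.5)/(k₂·C_A) = (k₁/k₂)·C_A^0.5.
= (7.89×6.160^1.5) / (2.04×6.160) = 120.6/12.57 = 9.60.
Since the desired path is higher order in A, keeping C_A high (PFR or concentrated feed) favours D.

9.60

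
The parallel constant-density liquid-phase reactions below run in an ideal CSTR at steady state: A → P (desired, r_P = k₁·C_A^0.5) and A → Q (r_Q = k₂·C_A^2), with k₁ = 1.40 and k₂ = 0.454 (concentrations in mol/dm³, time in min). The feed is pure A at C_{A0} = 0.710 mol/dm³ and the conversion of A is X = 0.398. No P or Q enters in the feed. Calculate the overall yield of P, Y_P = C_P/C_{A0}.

0.365

Exit C_A = C_{A0}(1−X) = 0.710×0.602 = 0.4274 mol/dm³.
In a CSTR the entire volume is at exit conditions, so r_P = 1.40×0.4274^0.5 = 0.9153 and r_Q = 0.454×0.4274^2 = 0.08294.
Fraction of consumed A going to P: r_P/(r_P+r_Q) = 0.9169.
C_P = 0.9169·C_{A0}·X = 0.9169×0.710×0.398 = 0.259 mol/dm³; Y_P = C_P/C_{A0} = 0.365.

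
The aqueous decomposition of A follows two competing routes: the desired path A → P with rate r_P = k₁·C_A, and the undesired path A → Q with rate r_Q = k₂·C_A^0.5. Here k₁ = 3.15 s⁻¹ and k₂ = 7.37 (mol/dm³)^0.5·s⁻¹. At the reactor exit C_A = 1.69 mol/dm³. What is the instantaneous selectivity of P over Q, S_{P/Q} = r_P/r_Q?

0.556

S_{P/Q} = r_P/r_Q = (k₁·C_A)/(k₂·C_A^0.5) = (k₁/k₂)·C_A^0.5.
= (3.15×1.690) / (7.37×1.690^0.5) = 5.324/9.581 = 0.556.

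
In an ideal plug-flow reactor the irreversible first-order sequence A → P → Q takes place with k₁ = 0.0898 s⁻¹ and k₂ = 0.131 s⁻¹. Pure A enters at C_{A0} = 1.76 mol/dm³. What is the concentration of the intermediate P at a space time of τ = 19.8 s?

Solving the coupled first-order balances gives C_P(τ) = [k₁/(k₂−k₁)]·C_{A0}·(e^(−k₁τ) − e^(−k₂τ)).
e^(−k₁τ) = e^(−0.0898×19.8) = e^(−1.778) = 0.1690; e^(−k₂τ) = e^(−2.594) = 0.07474.
C_P = 0.0898×1.76/(0.131−0.0898) × (0.1690−0.07474) = 3.836×0.09423 = 0.3615 mol/dm³.

0.361 mol/dm³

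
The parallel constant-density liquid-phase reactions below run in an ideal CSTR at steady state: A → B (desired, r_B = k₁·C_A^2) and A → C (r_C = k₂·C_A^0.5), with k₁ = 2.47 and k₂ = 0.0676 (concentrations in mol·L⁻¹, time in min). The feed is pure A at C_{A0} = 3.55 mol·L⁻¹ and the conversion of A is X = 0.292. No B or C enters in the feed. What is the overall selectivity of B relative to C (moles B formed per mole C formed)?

146

Exit C_A = C_{A0}(1−X) = 3.55×0.708 = 2.513 mol·L⁻¹.
A CSTR operates uniformly at the exit composition, giving r_B = 15.60 and r_C = 0.1072 (each k·C_A^n at C_A = 2.513).
Overall selectivity = C_B/C_C = r_Bτ/(r_Cτ) = r_B/r_C = 146.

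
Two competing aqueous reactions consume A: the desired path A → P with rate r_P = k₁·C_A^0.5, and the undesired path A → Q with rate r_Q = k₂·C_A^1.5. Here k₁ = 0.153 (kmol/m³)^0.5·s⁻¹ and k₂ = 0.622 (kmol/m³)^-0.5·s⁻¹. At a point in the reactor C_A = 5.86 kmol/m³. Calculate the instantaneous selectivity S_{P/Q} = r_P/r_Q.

S_{P/Q} = r_P/r_Q = (k₁·C_A^0.5)/(k₂·C_A^1.5) = (k₁/k₂)·C_A⁻¹.
= (0.153×5.860^0.5) / (0.622×5.860^1.5) = 0.3704/8.823 = 0.0420.
The undesired path is higher order in A, so low C_A (CSTR or dilute feed) favours P.

0.0420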